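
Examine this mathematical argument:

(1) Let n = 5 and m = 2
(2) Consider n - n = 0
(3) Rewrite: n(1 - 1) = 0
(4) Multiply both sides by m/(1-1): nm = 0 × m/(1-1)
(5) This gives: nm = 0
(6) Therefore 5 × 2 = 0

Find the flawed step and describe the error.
Step 4: Multiply both sides by m/(1-1): nm = 0 × m/(1-1)

Step 4 multiplies both sides by m/(1-1). However, 1-1 = 0, so this is multiplication by m/0, which is undefined. We cannot multiply by an undefined expression.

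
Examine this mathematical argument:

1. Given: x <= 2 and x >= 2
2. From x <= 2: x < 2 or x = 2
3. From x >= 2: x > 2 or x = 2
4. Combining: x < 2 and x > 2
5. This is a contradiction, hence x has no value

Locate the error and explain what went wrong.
Step 4: Combining: x < 2 and x > 2

Step 4 incorrectly combines the conditions. From x <= 2 and x >= 2, the intersection is x = 2. The error treats the 'or' cases as 'and' requirements. The correct conclusion is that x = 2 is the unique solution, not that no solution exists.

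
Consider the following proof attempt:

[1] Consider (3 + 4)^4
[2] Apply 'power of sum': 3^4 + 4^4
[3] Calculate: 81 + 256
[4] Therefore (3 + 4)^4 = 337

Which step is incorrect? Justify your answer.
Step 2: Apply 'power of sum': 3^4 + 4^4

Step 2 incorrectly applies a non-existent rule '(a+b)^n = a^n + b^n'. This is false in general. The correct expansion uses the binomial theorem. The actual value is (3 + 4)^4 = 7^4 = 2401, not 337.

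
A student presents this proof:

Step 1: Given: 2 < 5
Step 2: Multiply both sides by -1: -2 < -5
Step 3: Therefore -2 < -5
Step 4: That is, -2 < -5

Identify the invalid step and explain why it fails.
Step 2: Multiply both sides by -1: -2 < -5

Step 2 multiplies both sides by -1 but fails to reverse the inequality sign. When multiplying (or dividing) an inequality by a negative number, the direction must be reversed. Since 2 < 5, we should get -2 > -5, i.e., -2 > -5.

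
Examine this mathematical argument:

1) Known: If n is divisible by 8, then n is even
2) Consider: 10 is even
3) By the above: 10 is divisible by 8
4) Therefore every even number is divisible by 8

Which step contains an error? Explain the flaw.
Step 3: By the above: 10 is divisible by 8

Step 3 commits the fallacy of affirming the consequent. The known fact 'divisible by 8 → even' does NOT imply 'even → divisible by 8'. That would be the converse, which is false. For example, 10 is even but 10 ÷ 8 = 1.25, which is not an integer.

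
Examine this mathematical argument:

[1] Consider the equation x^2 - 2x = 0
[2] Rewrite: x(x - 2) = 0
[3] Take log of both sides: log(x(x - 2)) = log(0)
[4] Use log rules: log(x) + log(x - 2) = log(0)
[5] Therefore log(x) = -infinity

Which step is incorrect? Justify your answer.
Step 3: Take log of both sides: log(x(x - 2)) = log(0)

Step 3 takes the logarithm of both sides, resulting in log(0) on the right side. The logarithm is only defined for positive numbers; log(0) is undefined (approaches negative infinity). This operation is invalid.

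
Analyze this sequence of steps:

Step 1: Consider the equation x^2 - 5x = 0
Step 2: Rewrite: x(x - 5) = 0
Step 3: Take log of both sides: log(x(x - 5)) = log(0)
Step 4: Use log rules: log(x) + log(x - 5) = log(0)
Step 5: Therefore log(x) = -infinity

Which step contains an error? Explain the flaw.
Step 3: Take log of both sides: log(x(x - 5)) = log(0)

Step 3 takes the logarithm of both sides, resulting in log(0) on the right side. The logarithm is only defined for positive numbers; log(0) is undefined (approaches negative infinity). This operation is invalid.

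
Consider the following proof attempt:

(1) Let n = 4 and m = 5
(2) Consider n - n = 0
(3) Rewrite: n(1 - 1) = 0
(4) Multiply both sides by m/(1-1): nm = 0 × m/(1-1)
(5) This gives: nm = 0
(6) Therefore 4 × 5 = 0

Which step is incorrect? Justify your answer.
Step 4: Multiply both sides by m/(1-1): nm = 0 × m/(1-1)

Step 4 multiplies both sides by m/(1-1). However, 1-1 = 0, so this is multiplication by m/0, which is undefined. We cannot multiply by an undefined expression.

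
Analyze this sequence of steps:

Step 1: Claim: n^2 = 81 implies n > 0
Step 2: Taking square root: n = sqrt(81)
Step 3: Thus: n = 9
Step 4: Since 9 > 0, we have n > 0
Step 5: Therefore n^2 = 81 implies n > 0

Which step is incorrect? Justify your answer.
Step 2: Taking square root: n = sqrt(81)

Step 2 takes the square root and assumes the positive root only. The equation n^2 = 81 actually has two solutions: n = 9 and n = -9. The proof silently assumes n > 0 without justification, then uses this assumption to conclude n > 0, which is circular. The counterexample n = -9 shows the claim is false.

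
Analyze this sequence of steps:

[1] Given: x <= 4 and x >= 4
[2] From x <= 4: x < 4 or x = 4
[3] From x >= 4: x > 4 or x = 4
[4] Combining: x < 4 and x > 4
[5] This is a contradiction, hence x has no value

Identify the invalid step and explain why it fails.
Step 4: Combining: x < 4 and x > 4

Step 4 incorrectly combines the conditions. From x <= 4 and x >= 4, the intersection is x = 4. The error treats the 'or' cases as 'and' requirements. The correct conclusion is that x = 4 is the unique solution, not that no solution exists.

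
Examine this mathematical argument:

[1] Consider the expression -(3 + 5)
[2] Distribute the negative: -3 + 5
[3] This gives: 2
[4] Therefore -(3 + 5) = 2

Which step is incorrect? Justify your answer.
Step 2: Distribute the negative: -3 + 5

Step 2 incorrectly distributes the negative sign. The correct distribution is -(3 + 5) = -3 - 5 = -8. The negative must be applied to both terms, not just the first. The error treats -(3 + 5) as -3 + 5, which equals 2 instead of -8.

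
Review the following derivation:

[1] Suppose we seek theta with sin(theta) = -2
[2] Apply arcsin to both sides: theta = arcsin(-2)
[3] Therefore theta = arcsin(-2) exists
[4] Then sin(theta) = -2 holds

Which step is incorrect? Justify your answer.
Step 2: Apply arcsin to both sides: theta = arcsin(-2)

Step 2 applies arcsin to -2. However, arcsin(x) is only defined for x in [-1, 1] because sin(theta) can only produce values in that range. Since |-2| > 1, arcsin(-2) is undefined. There is no angle whose sine equals -2.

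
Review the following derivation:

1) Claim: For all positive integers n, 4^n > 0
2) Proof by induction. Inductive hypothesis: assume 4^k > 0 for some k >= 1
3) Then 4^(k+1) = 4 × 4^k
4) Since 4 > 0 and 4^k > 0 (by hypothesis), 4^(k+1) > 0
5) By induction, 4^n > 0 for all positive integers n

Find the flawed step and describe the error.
Step 5: By induction, 4^n > 0 for all positive integers n

Step 5 concludes the proof by induction, but no base case was ever established. A valid induction proof requires: (1) a base case proving 4^1 > 0, and (2) an inductive step showing IF 4^k > 0 THEN 4^(k+1) > 0. Steps 2-4 correctly establish the inductive step, but without the base case the conclusion in step 5 does not follow.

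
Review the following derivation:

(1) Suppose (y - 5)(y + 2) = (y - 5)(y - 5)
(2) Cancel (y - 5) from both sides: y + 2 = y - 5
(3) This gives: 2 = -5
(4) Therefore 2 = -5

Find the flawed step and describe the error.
Step 2: Cancel (y - 5) from both sides: y + 2 = y - 5

Step 2 cancels (y - 5) from both sides. This is only valid if (y - 5) ≠ 0, i.e., y ≠ 5. When y = 5, both sides equal zero regardless of the other factors. The correct approach requires considering y = 5 as a separate case.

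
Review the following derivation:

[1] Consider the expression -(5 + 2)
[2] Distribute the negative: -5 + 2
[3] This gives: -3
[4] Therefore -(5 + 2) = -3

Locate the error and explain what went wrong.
Step 2: Distribute the negative: -5 + 2

Step 2 incorrectly distributes the negative sign. The correct distribution is -(5 + 2) = -5 - 2 = -7. The negative must be applied to both terms, not just the first. The error treats -(5 + 2) as -5 + 2, which equals -3 instead of -7.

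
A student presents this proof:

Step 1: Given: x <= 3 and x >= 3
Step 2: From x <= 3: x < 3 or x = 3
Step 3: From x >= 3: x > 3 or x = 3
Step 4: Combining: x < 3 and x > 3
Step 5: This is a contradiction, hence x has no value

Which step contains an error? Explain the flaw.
Step 4: Combining: x < 3 and x > 3

Step 4 incorrectly combines the conditions. From x <= 3 and x >= 3, the intersection is x = 3. The error treats the 'or' cases as 'and' requirements. The correct conclusion is that x = 3 is the unique solution, not that no solution exists.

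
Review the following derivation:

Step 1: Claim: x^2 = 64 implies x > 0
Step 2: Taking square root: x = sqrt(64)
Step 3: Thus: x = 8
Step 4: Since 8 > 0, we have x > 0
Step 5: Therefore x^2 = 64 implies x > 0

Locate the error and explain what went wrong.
Step 2: Taking square root: x = sqrt(64)

Step 2 takes the square root and assumes the positive root only. The equation x^2 = 64 actually has two solutions: x = 8 and x = -8. The proof silently assumes x > 0 without justification, then uses this assumption to conclude x > 0, which is circular. The counterexample x = -8 shows the claim is false.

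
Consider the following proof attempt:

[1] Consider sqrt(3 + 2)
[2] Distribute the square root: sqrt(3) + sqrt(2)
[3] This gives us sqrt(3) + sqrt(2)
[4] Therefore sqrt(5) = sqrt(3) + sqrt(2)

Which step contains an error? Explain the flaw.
Step 2: Distribute the square root: sqrt(3) + sqrt(2)

Step 2 incorrectly 'distributes' the square root over addition. The square root function does not distribute: sqrt(a + b) ≠ sqrt(a) + sqrt(b). In fact, sqrt(3 + 2) = sqrt(5) ≈ 2.2361, while sqrt(3) + sqrt(2) ≈ 3.1463.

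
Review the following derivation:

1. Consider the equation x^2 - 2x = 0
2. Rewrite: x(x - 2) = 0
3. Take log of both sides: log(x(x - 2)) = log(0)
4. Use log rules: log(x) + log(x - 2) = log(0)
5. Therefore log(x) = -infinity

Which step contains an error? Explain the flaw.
Step 3: Take log of both sides: log(x(x - 2)) = log(0)

Step 3 takes the logarithm of both sides, resulting in log(0) on the right side. The logarithm is only defined for positive numbers; log(0) is undefined (approaches negative infinity). This operation is invalid.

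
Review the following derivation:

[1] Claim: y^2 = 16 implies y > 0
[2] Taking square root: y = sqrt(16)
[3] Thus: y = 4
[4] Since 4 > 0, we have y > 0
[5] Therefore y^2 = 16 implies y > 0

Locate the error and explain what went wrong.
Step 2: Taking square root: y = sqrt(16)

Step 2 takes the square root and assumes the positive root only. The equation y^2 = 16 actually has two solutions: y = 4 and y = -4. The proof silently assumes y > 0 without justification, then uses this assumption to conclude y > 0, which is circular. The counterexample y = -4 shows the claim is false.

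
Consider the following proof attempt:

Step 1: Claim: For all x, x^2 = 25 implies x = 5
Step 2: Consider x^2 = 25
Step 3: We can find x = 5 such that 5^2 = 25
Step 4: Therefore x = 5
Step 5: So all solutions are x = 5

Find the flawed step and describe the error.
Step 4: Therefore x = 5

Step 4 incorrectly concludes that x = 5 is the only solution. The proof shows that x = 5 is A solution (existence), but does not show it is the ONLY solution (uniqueness). In fact, x = -5 is also a solution since (-5)^2 = 25. Finding one solution doesn't prove there are no others.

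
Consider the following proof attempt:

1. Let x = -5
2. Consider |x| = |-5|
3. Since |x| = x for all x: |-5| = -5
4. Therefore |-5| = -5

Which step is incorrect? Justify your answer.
Step 3: Since |x| = x for all x: |-5| = -5

Step 3 incorrectly states that |x| = x for all x. The correct definition is |x| = x when x >= 0, and |x| = -x when x < 0. Since -5 < 0, we have |-5| = -(-5) = 5, not -5.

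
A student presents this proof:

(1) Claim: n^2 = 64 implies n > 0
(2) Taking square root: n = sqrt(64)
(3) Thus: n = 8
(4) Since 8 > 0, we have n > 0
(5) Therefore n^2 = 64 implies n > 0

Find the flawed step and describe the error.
Step 2: Taking square root: n = sqrt(64)

Step 2 takes the square root and assumes the positive root only. The equation n^2 = 64 actually has two solutions: n = 8 and n = -8. The proof silently assumes n > 0 without justification, then uses this assumption to conclude n > 0, which is circular. The counterexample n = -8 shows the claim is false.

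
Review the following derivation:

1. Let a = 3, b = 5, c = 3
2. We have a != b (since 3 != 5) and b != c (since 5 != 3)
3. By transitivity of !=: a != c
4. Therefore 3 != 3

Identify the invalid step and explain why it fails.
Step 3: By transitivity of !=: a != c

Step 3 incorrectly applies transitivity to the '!=' relation. Transitivity states: if a R b and b R c, then a R c. However, '!=' is not transitive. Counterexample: 3 != 5 and 5 != 3, but 3 = 3 (both equal 3). Transitivity holds for relations like <, <=, =, but not for !=.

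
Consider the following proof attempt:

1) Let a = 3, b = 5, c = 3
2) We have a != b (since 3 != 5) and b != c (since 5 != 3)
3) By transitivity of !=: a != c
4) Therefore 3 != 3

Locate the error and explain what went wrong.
Step 3: By transitivity of !=: a != c

Step 3 incorrectly applies transitivity to the '!=' relation. Transitivity states: if a R b and b R c, then a R c. However, '!=' is not transitive. Counterexample: 3 != 5 and 5 != 3, but 3 = 3 (both equal 3). Transitivity holds for relations like <, <=, =, but not for !=.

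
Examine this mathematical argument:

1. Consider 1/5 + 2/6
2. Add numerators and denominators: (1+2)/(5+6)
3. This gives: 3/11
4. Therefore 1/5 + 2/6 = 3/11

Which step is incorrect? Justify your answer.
Step 2: Add numerators and denominators: (1+2)/(5+6)

Step 2 incorrectly adds fractions by separately adding numerators and denominators. This is wrong. The correct method requires a common denominator: 1/5 + 2/6 = (1×6 + 2×5)/(5×6) = 16/30 = 8/15. The method used gives 3/11, which is different.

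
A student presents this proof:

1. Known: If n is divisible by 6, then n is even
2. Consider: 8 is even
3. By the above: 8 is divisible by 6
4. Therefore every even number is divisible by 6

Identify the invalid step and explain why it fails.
Step 3: By the above: 8 is divisible by 6

Step 3 commits the fallacy of affirming the consequent. The known fact 'divisible by 6 → even' does NOT imply 'even → divisible by 6'. That would be the converse, which is false. For example, 8 is even but 8 ÷ 6 = 1.33, which is not an integer.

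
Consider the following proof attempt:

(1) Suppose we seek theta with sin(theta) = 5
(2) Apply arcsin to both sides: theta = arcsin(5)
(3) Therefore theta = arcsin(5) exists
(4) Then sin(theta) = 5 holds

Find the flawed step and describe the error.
Step 2: Apply arcsin to both sides: theta = arcsin(5)

Step 2 applies arcsin to 5. However, arcsin(x) is only defined for x in [-1, 1] because sin(theta) can only produce values in that range. Since |5| > 1, arcsin(5) is undefined. There is no angle whose sine equals 5.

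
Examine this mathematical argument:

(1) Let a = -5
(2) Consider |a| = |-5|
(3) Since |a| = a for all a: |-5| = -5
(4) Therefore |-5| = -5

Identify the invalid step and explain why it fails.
Step 3: Since |a| = a for all a: |-5| = -5

Step 3 incorrectly states that |a| = a for all a. The correct definition is |a| = a when a >= 0, and |a| = -a when a < 0. Since -5 < 0, we have |-5| = -(-5) = 5, not -5.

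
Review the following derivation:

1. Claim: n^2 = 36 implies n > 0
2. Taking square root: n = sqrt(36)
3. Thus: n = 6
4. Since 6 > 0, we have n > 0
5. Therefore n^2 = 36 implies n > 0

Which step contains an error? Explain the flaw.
Step 2: Taking square root: n = sqrt(36)

Step 2 takes the square root and assumes the positive root only. The equation n^2 = 36 actually has two solutions: n = 6 and n = -6. The proof silently assumes n > 0 without justification, then uses this assumption to conclude n > 0, which is circular. The counterexample n = -6 shows the claim is false.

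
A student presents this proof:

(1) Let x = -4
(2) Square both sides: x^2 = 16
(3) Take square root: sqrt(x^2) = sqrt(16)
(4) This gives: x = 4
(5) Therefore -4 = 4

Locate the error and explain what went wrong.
Step 4: This gives: x = 4

Step 4 incorrectly states that sqrt(x^2) = x. The correct identity is sqrt(x^2) = |x|. Since x = -4 < 0, we have sqrt(x^2) = |-4| = 4, not x = -4.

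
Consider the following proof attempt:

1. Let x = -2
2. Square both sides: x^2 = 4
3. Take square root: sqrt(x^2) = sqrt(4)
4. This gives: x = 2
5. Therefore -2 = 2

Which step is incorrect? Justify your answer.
Step 4: This gives: x = 2

Step 4 incorrectly states that sqrt(x^2) = x. The correct identity is sqrt(x^2) = |x|. Since x = -2 < 0, we have sqrt(x^2) = |-2| = 2, not x = -2.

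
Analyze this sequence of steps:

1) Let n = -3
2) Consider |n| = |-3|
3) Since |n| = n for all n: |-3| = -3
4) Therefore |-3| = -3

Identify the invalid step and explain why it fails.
Step 3: Since |n| = n for all n: |-3| = -3

Step 3 incorrectly states that |n| = n for all n. The correct definition is |n| = n when n >= 0, and |n| = -n when n < 0. Since -3 < 0, we have |-3| = -(-3) = 3, not -3.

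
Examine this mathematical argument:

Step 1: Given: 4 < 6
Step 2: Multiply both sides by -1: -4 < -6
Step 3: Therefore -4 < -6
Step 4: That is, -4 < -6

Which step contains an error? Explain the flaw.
Step 2: Multiply both sides by -1: -4 < -6

Step 2 multiplies both sides by -1 but fails to reverse the inequality sign. When multiplying (or dividing) an inequality by a negative number, the direction must be reversed. Since 4 < 6, we should get -4 > -6, i.e., -4 > -6.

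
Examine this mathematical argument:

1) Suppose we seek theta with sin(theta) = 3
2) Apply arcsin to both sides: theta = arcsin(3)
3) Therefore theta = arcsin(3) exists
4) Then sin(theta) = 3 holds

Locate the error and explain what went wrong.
Step 2: Apply arcsin to both sides: theta = arcsin(3)

Step 2 applies arcsin to 3. However, arcsin(x) is only defined for x in [-1, 1] because sin(theta) can only produce values in that range. Since |3| > 1, arcsin(3) is undefined. There is no angle whose sine equals 3.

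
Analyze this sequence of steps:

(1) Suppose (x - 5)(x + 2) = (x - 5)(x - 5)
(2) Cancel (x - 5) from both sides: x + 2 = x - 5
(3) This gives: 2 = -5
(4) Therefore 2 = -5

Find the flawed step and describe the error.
Step 2: Cancel (x - 5) from both sides: x + 2 = x - 5

Step 2 cancels (x - 5) from both sides. This is only valid if (x - 5) ≠ 0, i.e., x ≠ 5. When x = 5, both sides equal zero regardless of the other factors. The correct approach requires considering x = 5 as a separate case.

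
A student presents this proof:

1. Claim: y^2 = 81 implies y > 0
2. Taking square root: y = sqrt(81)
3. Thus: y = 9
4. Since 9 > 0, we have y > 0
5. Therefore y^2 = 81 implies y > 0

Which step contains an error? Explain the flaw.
Step 2: Taking square root: y = sqrt(81)

Step 2 takes the square root and assumes the positive root only. The equation y^2 = 81 actually has two solutions: y = 9 and y = -9. The proof silently assumes y > 0 without justification, then uses this assumption to conclude y > 0, which is circular. The counterexample y = -9 shows the claim is false.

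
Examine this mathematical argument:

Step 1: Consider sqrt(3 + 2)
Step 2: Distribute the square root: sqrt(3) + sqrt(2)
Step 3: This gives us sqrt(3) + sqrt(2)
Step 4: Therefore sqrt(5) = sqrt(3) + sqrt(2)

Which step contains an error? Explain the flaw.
Step 2: Distribute the square root: sqrt(3) + sqrt(2)

Step 2 incorrectly 'distributes' the square root over addition. The square root function does not distribute: sqrt(a + b) ≠ sqrt(a) + sqrt(b). In fact, sqrt(3 + 2) = sqrt(5) ≈ 2.2361, while sqrt(3) + sqrt(2) ≈ 3.1463.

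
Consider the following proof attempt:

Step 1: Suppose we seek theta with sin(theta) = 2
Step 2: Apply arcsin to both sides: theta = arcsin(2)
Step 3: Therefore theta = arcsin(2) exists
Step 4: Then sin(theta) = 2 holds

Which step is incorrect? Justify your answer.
Step 2: Apply arcsin to both sides: theta = arcsin(2)

Step 2 applies arcsin to 2. However, arcsin(x) is only defined for x in [-1, 1] because sin(theta) can only produce values in that range. Since |2| > 1, arcsin(2) is undefined. There is no angle whose sine equals 2.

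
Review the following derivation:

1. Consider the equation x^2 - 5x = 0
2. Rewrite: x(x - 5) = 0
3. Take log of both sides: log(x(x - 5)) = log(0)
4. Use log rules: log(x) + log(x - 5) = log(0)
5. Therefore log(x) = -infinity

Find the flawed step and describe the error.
Step 3: Take log of both sides: log(x(x - 5)) = log(0)

Step 3 takes the logarithm of both sides, resulting in log(0) on the right side. The logarithm is only defined for positive numbers; log(0) is undefined (approaches negative infinity). This operation is invalid.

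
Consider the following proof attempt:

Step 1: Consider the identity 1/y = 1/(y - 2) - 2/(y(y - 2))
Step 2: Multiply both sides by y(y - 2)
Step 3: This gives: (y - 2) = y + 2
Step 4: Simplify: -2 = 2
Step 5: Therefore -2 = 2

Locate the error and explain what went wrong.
Step 3: This gives: (y - 2) = y + 2

Step 3 makes a sign error when clearing denominators. Multiplying -2/(y(y - 2)) by y(y - 2) gives -2, not +2. The correct result is (y - 2) = y - 2, which is trivially true, not (y - 2) = y + 2. (Step 1 is a valid identity: 1/(y - 2) - 2/(y(y - 2)) = (y - 2)/(y(y - 2)) = 1/y.)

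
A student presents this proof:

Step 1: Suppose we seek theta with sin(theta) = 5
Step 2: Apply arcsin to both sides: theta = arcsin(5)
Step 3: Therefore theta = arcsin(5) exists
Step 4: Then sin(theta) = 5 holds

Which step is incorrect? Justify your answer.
Step 2: Apply arcsin to both sides: theta = arcsin(5)

Step 2 applies arcsin to 5. However, arcsin(x) is only defined for x in [-1, 1] because sin(theta) can only produce values in that range. Since |5| > 1, arcsin(5) is undefined. There is no angle whose sine equals 5.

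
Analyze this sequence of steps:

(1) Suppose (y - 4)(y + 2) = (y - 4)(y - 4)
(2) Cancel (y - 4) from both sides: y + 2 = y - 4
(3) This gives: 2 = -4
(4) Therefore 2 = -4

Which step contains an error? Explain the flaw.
Step 2: Cancel (y - 4) from both sides: y + 2 = y - 4

Step 2 cancels (y - 4) from both sides. This is only valid if (y - 4) ≠ 0, i.e., y ≠ 4. When y = 4, both sides equal zero regardless of the other factors. The correct approach requires considering y = 4 as a separate case.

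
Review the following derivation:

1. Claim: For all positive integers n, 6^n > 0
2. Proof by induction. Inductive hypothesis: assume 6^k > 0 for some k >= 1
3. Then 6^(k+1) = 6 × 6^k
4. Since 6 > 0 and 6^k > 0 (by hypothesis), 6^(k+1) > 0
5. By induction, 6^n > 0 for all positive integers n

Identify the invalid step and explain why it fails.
Step 5: By induction, 6^n > 0 for all positive integers n

Step 5 concludes the proof by induction, but no base case was ever established. A valid induction proof requires: (1) a base case proving 6^1 > 0, and (2) an inductive step showing IF 6^k > 0 THEN 6^(k+1) > 0. Steps 2-4 correctly establish the inductive step, but without the base case the conclusion in step 5 does not follow.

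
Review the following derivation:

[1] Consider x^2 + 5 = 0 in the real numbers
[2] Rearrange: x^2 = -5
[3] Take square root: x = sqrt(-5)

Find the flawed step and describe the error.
Step 3: Take square root: x = sqrt(-5)

Step 3 takes the square root of -5, which is negative. In the real number system, the square root of a negative number is undefined. The equation x^2 + 5 = 0 has no real solutions. Square roots of negative numbers only exist in the complex numbers.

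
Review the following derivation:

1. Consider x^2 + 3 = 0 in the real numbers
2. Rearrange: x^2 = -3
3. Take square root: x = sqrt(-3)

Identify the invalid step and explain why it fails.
Step 3: Take square root: x = sqrt(-3)

Step 3 takes the square root of -3, which is negative. In the real number system, the square root of a negative number is undefined. The equation x^2 + 3 = 0 has no real solutions. Square roots of negative numbers only exist in the complex numbers.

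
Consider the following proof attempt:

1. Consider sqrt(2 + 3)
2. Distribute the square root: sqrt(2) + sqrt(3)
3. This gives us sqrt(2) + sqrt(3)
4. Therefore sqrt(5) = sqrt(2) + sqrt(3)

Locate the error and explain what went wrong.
Step 2: Distribute the square root: sqrt(2) + sqrt(3)

Step 2 incorrectly 'distributes' the square root over addition. The square root function does not distribute: sqrt(a + b) ≠ sqrt(a) + sqrt(b). In fact, sqrt(2 + 3) = sqrt(5) ≈ 2.2361, while sqrt(2) + sqrt(3) ≈ 3.1463.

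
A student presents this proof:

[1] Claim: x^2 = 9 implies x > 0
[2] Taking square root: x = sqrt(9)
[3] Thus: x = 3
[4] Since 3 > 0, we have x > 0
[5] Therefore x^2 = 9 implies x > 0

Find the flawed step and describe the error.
Step 2: Taking square root: x = sqrt(9)

Step 2 takes the square root and assumes the positive root only. The equation x^2 = 9 actually has two solutions: x = 3 and x = -3. The proof silently assumes x > 0 without justification, then uses this assumption to conclude x > 0, which is circular. The counterexample x = -3 shows the claim is false.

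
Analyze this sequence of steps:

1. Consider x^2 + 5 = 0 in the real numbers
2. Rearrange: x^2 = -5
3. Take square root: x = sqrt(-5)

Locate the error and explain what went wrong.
Step 3: Take square root: x = sqrt(-5)

Step 3 takes the square root of -5, which is negative. In the real number system, the square root of a negative number is undefined. The equation x^2 + 5 = 0 has no real solutions. Square roots of negative numbers only exist in the complex numbers.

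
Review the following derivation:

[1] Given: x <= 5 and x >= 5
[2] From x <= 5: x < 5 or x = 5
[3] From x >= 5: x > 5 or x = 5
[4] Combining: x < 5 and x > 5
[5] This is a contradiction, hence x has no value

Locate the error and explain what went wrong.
Step 4: Combining: x < 5 and x > 5

Step 4 incorrectly combines the conditions. From x <= 5 and x >= 5, the intersection is x = 5. The error treats the 'or' cases as 'and' requirements. The correct conclusion is that x = 5 is the unique solution, not that no solution exists.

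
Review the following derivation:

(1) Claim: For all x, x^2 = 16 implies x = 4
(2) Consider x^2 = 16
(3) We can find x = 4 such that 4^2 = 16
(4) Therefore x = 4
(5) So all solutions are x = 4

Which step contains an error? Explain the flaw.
Step 4: Therefore x = 4

Step 4 incorrectly concludes that x = 4 is the only solution. The proof shows that x = 4 is A solution (existence), but does not show it is the ONLY solution (uniqueness). In fact, x = -4 is also a solution since (-4)^2 = 16. Finding one solution doesn't prove there are no others.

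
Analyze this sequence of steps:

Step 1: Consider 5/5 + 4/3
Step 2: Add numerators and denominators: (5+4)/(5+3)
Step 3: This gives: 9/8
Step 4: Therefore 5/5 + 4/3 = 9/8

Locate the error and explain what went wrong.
Step 2: Add numerators and denominators: (5+4)/(5+3)

Step 2 incorrectly adds fractions by separately adding numerators and denominators. This is wrong. The correct method requires a common denominator: 5/5 + 4/3 = (5×3 + 4×5)/(5×3) = 35/15 = 7/3. The method used gives 9/8, which is different.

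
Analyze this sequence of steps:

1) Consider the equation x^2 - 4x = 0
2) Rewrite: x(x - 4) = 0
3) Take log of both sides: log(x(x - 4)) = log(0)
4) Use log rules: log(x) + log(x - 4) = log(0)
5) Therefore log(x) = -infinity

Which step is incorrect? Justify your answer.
Step 3: Take log of both sides: log(x(x - 4)) = log(0)

Step 3 takes the logarithm of both sides, resulting in log(0) on the right side. The logarithm is only defined for positive numbers; log(0) is undefined (approaches negative infinity). This operation is invalid.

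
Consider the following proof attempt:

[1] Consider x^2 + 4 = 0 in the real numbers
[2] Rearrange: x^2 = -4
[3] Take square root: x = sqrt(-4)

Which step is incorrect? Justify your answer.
Step 3: Take square root: x = sqrt(-4)

Step 3 takes the square root of -4, which is negative. In the real number system, the square root of a negative number is undefined. The equation x^2 + 4 = 0 has no real solutions. Square roots of negative numbers only exist in the complex numbers.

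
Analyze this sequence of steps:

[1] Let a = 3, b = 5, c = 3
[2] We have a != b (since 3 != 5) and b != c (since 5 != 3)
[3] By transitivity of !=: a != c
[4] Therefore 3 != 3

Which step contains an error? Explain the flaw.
Step 3: By transitivity of !=: a != c

Step 3 incorrectly applies transitivity to the '!=' relation. Transitivity states: if a R b and b R c, then a R c. However, '!=' is not transitive. Counterexample: 3 != 5 and 5 != 3, but 3 = 3 (both equal 3). Transitivity holds for relations like <, <=, =, but not for !=.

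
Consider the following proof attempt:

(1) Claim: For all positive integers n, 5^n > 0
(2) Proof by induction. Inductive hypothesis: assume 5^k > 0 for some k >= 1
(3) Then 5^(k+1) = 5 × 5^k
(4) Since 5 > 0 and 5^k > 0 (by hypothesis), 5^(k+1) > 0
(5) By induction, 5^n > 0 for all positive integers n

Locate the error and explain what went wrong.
Step 5: By induction, 5^n > 0 for all positive integers n

Step 5 concludes the proof by induction, but no base case was ever established. A valid induction proof requires: (1) a base case proving 5^1 > 0, and (2) an inductive step showing IF 5^k > 0 THEN 5^(k+1) > 0. Steps 2-4 correctly establish the inductive step, but without the base case the conclusion in step 5 does not follow.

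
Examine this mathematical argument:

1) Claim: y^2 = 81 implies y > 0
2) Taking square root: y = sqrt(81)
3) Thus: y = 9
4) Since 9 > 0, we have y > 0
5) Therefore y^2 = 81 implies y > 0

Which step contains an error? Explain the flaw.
Step 2: Taking square root: y = sqrt(81)

Step 2 takes the square root and assumes the positive root only. The equation y^2 = 81 actually has two solutions: y = 9 and y = -9. The proof silently assumes y > 0 without justification, then uses this assumption to conclude y > 0, which is circular. The counterexample y = -9 shows the claim is false.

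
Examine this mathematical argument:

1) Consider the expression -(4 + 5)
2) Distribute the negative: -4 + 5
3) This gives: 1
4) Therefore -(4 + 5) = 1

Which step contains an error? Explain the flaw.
Step 2: Distribute the negative: -4 + 5

Step 2 incorrectly distributes the negative sign. The correct distribution is -(4 + 5) = -4 - 5 = -9. The negative must be applied to both terms, not just the first. The error treats -(4 + 5) as -4 + 5, which equals 1 instead of -9.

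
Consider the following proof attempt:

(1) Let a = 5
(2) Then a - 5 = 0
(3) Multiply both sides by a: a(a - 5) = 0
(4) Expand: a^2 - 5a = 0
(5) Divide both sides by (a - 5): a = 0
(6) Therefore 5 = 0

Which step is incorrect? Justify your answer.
Step 5: Divide both sides by (a - 5): a = 0

Step 5 divides both sides by (a - 5). However, since a = 5, we have (a - 5) = 0. Division by zero is undefined, making this step invalid.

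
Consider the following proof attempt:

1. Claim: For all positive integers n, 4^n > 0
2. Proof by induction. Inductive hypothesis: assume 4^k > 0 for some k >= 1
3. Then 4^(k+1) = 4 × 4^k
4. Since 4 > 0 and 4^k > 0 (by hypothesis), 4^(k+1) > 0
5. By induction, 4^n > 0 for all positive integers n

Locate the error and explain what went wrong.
Step 5: By induction, 4^n > 0 for all positive integers n

Step 5 concludes the proof by induction, but no base case was ever established. A valid induction proof requires: (1) a base case proving 4^1 > 0, and (2) an inductive step showing IF 4^k > 0 THEN 4^(k+1) > 0. Steps 2-4 correctly establish the inductive step, but without the base case the conclusion in step 5 does not follow.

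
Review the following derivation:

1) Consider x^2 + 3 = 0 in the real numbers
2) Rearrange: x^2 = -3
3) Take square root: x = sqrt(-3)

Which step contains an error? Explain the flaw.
Step 3: Take square root: x = sqrt(-3)

Step 3 takes the square root of -3, which is negative. In the real number system, the square root of a negative number is undefined. The equation x^2 + 3 = 0 has no real solutions. Square roots of negative numbers only exist in the complex numbers.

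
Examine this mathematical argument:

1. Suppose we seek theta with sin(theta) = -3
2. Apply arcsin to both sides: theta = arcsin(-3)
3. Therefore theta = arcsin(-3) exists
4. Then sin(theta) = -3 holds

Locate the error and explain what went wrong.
Step 2: Apply arcsin to both sides: theta = arcsin(-3)

Step 2 applies arcsin to -3. However, arcsin(x) is only defined for x in [-1, 1] because sin(theta) can only produce values in that range. Since |-3| > 1, arcsin(-3) is undefined. There is no angle whose sine equals -3.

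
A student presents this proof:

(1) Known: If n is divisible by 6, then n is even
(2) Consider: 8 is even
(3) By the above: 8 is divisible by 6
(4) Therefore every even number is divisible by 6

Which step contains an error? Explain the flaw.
Step 3: By the above: 8 is divisible by 6

Step 3 commits the fallacy of affirming the consequent. The known fact 'divisible by 6 → even' does NOT imply 'even → divisible by 6'. That would be the converse, which is false. For example, 8 is even but 8 ÷ 6 = 1.33, which is not an integer.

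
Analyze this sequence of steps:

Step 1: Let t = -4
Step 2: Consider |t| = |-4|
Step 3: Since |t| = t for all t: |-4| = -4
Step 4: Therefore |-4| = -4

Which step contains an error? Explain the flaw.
Step 3: Since |t| = t for all t: |-4| = -4

Step 3 incorrectly states that |t| = t for all t. The correct definition is |t| = t when t >= 0, and |t| = -t when t < 0. Since -4 < 0, we have |-4| = -(-4) = 4, not -4.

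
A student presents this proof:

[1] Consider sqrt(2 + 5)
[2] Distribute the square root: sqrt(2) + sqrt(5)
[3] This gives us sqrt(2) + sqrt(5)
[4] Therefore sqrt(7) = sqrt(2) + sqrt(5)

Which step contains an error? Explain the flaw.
Step 2: Distribute the square root: sqrt(2) + sqrt(5)

Step 2 incorrectly 'distributes' the square root over addition. The square root function does not distribute: sqrt(a + b) ≠ sqrt(a) + sqrt(b). In fact, sqrt(2 + 5) = sqrt(7) ≈ 2.6458, while sqrt(2) + sqrt(5) ≈ 3.6503.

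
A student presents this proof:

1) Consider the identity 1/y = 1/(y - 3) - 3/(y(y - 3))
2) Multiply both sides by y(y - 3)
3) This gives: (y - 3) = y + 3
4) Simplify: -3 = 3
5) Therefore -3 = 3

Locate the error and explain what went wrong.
Step 3: This gives: (y - 3) = y + 3

Step 3 makes a sign error when clearing denominators. Multiplying -3/(y(y - 3)) by y(y - 3) gives -3, not +3. The correct result is (y - 3) = y - 3, which is trivially true, not (y - 3) = y + 3. (Step 1 is a valid identity: 1/(y - 3) - 3/(y(y - 3)) = (y - 3)/(y(y - 3)) = 1/y.)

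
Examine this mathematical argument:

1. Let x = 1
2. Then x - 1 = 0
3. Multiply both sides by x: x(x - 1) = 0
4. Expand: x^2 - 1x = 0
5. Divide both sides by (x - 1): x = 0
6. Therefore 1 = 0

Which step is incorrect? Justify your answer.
Step 5: Divide both sides by (x - 1): x = 0

Step 5 divides both sides by (x - 1). However, since x = 1, we have (x - 1) = 0. Division by zero is undefined, making this step invalid.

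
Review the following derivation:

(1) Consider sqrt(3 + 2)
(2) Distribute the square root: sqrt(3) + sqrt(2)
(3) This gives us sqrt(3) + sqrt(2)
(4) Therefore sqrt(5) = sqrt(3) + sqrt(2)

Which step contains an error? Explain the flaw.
Step 2: Distribute the square root: sqrt(3) + sqrt(2)

Step 2 incorrectly 'distributes' the square root over addition. The square root function does not distribute: sqrt(a + b) ≠ sqrt(a) + sqrt(b). In fact, sqrt(3 + 2) = sqrt(5) ≈ 2.2361, while sqrt(3) + sqrt(2) ≈ 3.1463.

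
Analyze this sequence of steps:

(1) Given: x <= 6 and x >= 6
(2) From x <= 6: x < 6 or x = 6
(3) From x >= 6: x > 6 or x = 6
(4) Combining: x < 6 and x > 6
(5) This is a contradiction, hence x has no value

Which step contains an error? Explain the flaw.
Step 4: Combining: x < 6 and x > 6

Step 4 incorrectly combines the conditions. From x <= 6 and x >= 6, the intersection is x = 6. The error treats the 'or' cases as 'and' requirements. The correct conclusion is that x = 6 is the unique solution, not that no solution exists.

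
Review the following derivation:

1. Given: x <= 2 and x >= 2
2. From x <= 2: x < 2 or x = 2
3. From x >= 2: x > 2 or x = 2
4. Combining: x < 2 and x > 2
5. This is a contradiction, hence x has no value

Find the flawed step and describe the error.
Step 4: Combining: x < 2 and x > 2

Step 4 incorrectly combines the conditions. From x <= 2 and x >= 2, the intersection is x = 2. The error treats the 'or' cases as 'and' requirements. The correct conclusion is that x = 2 is the unique solution, not that no solution exists.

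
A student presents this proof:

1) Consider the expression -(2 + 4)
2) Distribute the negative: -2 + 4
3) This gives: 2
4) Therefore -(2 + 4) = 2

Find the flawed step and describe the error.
Step 2: Distribute the negative: -2 + 4

Step 2 incorrectly distributes the negative sign. The correct distribution is -(2 + 4) = -2 - 4 = -6. The negative must be applied to both terms, not just the first. The error treats -(2 + 4) as -2 + 4, which equals 2 instead of -6.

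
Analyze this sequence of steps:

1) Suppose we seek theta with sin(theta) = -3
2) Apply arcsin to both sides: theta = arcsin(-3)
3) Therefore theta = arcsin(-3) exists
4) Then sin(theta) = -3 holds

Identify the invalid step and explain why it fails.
Step 2: Apply arcsin to both sides: theta = arcsin(-3)

Step 2 applies arcsin to -3. However, arcsin(x) is only defined for x in [-1, 1] because sin(theta) can only produce values in that range. Since |-3| > 1, arcsin(-3) is undefined. There is no angle whose sine equals -3.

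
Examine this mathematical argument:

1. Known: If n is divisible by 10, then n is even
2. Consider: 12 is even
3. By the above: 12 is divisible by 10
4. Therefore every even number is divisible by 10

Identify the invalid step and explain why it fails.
Step 3: By the above: 12 is divisible by 10

Step 3 commits the fallacy of affirming the consequent. The known fact 'divisible by 10 → even' does NOT imply 'even → divisible by 10'. That would be the converse, which is false. For example, 12 is even but 12 ÷ 10 = 1.20, which is not an integer.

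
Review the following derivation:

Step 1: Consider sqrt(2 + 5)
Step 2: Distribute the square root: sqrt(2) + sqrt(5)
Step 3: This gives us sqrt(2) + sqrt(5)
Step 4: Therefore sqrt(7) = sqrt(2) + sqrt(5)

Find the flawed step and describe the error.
Step 2: Distribute the square root: sqrt(2) + sqrt(5)

Step 2 incorrectly 'distributes' the square root over addition. The square root function does not distribute: sqrt(a + b) ≠ sqrt(a) + sqrt(b). In fact, sqrt(2 + 5) = sqrt(7) ≈ 2.6458, while sqrt(2) + sqrt(5) ≈ 3.6503.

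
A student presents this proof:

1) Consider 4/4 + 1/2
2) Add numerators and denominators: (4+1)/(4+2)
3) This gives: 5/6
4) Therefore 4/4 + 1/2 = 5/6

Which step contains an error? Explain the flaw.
Step 2: Add numerators and denominators: (4+1)/(4+2)

Step 2 incorrectly adds fractions by separately adding numerators and denominators. This is wrong. The correct method requires a common denominator: 4/4 + 1/2 = (4×2 + 1×4)/(4×2) = 12/8 = 3/2. The method used gives 5/6, which is different.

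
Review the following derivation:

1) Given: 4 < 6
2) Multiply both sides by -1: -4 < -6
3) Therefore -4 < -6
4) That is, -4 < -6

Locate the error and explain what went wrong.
Step 2: Multiply both sides by -1: -4 < -6

Step 2 multiplies both sides by -1 but fails to reverse the inequality sign. When multiplying (or dividing) an inequality by a negative number, the direction must be reversed. Since 4 < 6, we should get -4 > -6, i.e., -4 > -6.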